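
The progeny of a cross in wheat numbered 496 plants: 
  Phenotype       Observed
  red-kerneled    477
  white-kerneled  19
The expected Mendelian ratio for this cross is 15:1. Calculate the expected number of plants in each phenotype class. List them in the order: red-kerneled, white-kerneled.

Expected counts for N = 496 under a 15:1 ratio (total parts = 16):
  red-kerneled: 496 × 15/16 = 465
  white-kerneled: 496 × 1/16 = 31

465, 31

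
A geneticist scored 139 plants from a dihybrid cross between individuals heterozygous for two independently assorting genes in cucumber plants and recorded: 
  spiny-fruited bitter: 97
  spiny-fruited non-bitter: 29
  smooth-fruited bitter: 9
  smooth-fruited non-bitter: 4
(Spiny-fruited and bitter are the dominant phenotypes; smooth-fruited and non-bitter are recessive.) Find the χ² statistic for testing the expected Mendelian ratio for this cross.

A dihybrid F₂ with independent assortment and complete dominance at both loci gives a 9:3:3:1 phenotypic ratio.
The 9:3:3:1 ratio has 16 parts, so with N = 139 the expected counts are:
  spiny-fruited bitter: 139 × 9/16 = 78.1875
  spiny-fruited non-bitter: 139 × 3/16 = 26.0625
  smooth-fruited bitter: 139 × 3/16 = 26.0625
  smooth-fruited non-bitter: 139 × 1/16 = 8.6875
χ² = Σ (O − E)² / E
  spiny-fruited bitter: (97 − 78.1875)² / 78.1875 = 4.5264
  spiny-fruited non-bitter: (29 − 26.0625)² / 26.0625 = 0.3311
  smooth-fruited bitter: (9 − 26.0625)² / 26.0625 = 11.1704
  smooth-fruited non-bitter: (4 − 8.6875)² / 8.6875 = 2.5292
χ² = 4.5264 + 0.3311 + 11.1704 + 2.5292 = 18.5571 ≈ 18.557

18.557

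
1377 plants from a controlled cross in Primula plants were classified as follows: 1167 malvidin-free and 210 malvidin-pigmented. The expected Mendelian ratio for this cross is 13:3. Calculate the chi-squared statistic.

11.069

Under the 13:3 hypothesis (Σ ratio = 16, N = 1377):
  malvidin-free: 1377 × 13/16 = 1118.8125
  malvidin-pigmented: 1377 × 3/16 = 258.1875
χ² = Σ (O − E)² / E
  malvidin-free: (1167 − 1118.8125)² / 1118.8125 = 2.0754
  malvidin-pigmented: (210 − 258.1875)² / 258.1875 = 8.9936
χ² = 2.0754 + 8.9936 = 11.069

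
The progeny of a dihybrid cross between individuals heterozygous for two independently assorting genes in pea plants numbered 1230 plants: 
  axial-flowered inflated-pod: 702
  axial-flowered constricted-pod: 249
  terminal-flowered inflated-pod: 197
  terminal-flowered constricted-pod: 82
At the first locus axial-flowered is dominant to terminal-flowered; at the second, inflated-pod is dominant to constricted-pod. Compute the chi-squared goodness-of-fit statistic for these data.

A dihybrid F₂ with independent assortment and complete dominance at both loci gives a 9:3:3:1 phenotypic ratio.
The 9:3:3:1 ratio has 16 parts, so with N = 1230 the expected counts are:
  axial-flowered inflated-pod: 1230 × 9/16 = 691.875
  axial-flowered constricted-pod: 1230 × 3/16 = 230.625
  terminal-flowered inflated-pod: 1230 × 3/16 = 230.625
  terminal-flowered constricted-pod: 1230 × 1/16 = 76.875
χ² = Σ (O − E)² / E
  axial-flowered inflated-pod: (702 − 691.875)² / 691.875 = 0.1482
  axial-flowered constricted-pod: (249 − 230.625)² / 230.625 = 1.4640
  terminal-flowered inflated-pod: (197 − 230.625)² / 230.625 = 4.9025
  terminal-flowered constricted-pod: (82 − 76.875)² / 76.875 = 0.3417
χ² = 0.1482 + 1.4640 + 4.9025 + 0.3417 = 6.8564 ≈ 6.856

6.856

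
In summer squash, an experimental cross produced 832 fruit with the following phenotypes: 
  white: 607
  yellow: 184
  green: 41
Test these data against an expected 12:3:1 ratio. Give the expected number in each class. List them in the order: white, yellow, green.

Under the 12:3:1 hypothesis (Σ ratio = 16, N = 832):
  white: 832 × 12/16 = 624
  yellow: 832 × 3/16 = 156
  green: 832 × 1/16 = 52

624, 156, 52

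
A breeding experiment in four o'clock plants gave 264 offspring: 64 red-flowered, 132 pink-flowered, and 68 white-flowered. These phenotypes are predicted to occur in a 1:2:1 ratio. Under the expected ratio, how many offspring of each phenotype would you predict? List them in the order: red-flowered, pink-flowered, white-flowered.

The 1:2:1 ratio has 4 parts, so with N = 264 the expected counts are:
  red-flowered: 264 × 1/4 = 66
  pink-flowered: 264 × 2/4 = 132
  white-flowered: 264 × 1/4 = 66

66, 132, 66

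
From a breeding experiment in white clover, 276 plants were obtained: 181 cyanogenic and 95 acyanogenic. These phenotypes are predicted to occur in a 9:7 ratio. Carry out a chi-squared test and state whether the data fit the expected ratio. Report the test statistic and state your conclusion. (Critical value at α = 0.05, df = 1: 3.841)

9.762; not consistent

Total ratio parts = 16. Expected numbers out of 276:
  cyanogenic: 276 × 9/16 = 155.25
  acyanogenic: 276 × 7/16 = 120.75
χ² = Σ (O − E)² / E
  cyanogenic: (181 − 155.25)² / 155.25 = 4.2709
  acyanogenic: (95 − 120.75)² / 120.75 = 5.4912
χ² = 4.2709 + 5.4912 = 9.7621 ≈ 9.762
Degrees of freedom = 2 − 1 = 1; critical value at α = 0.05 is 3.841.
Since 9.762 > 3.841, we reject the null hypothesis — the data do not fit the 9:7 ratio.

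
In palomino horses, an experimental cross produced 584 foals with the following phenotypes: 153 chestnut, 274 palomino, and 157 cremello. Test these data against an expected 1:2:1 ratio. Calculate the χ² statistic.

Under the 1:2:1 hypothesis (Σ ratio = 4, N = 584):
  chestnut: 584 × 1/4 = 146
  palomino: 584 × 2/4 = 292
  cremello: 584 × 1/4 = 146
χ² = Σ (O − E)² / E
  chestnut: (153 − 146)² / 146 = 0.3356
  palomino: (274 − 292)² / 292 = 1.1096
  cremello: (157 − 146)² / 146 = 0.8288
χ² = 0.3356 + 1.1096 + 0.8288 = 2.274

2.274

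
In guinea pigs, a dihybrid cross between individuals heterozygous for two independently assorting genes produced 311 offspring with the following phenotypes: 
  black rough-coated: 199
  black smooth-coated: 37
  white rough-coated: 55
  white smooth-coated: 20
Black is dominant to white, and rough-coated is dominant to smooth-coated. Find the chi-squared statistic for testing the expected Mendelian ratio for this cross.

A dihybrid F₂ with independent assortment and complete dominance at both loci gives a 9:3:3:1 phenotypic ratio.
The 9:3:3:1 ratio has 16 parts, so with N = 311 the expected counts are:
  black rough-coated: 311 × 9/16 = 174.9375
  black smooth-coated: 311 × 3/16 = 58.3125
  white rough-coated: 311 × 3/16 = 58.3125
  white smooth-coated: 311 × 1/16 = 19.4375
χ² = Σ (O − E)² / E
  black rough-coated: (199 − 174.9375)² / 174.9375 = 3.3098
  black smooth-coated: (37 − 58.3125)² / 58.3125 = 7.7895
  white rough-coated: (55 − 58.3125)² / 58.3125 = 0.1882
  white smooth-coated: (20 − 19.4375)² / 19.4375 = 0.0163
χ² = 3.3098 + 7.7895 + 0.1882 + 0.0163 = 11.3038 ≈ 11.304

11.304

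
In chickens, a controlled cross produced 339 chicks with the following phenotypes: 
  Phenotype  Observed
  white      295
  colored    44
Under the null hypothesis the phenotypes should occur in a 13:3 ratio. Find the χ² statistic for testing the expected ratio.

7.410

Under the 13:3 hypothesis (Σ ratio = 16, N = 339):
  white: 339 × 13/16 = 275.4375
  colored: 339 × 3/16 = 63.5625
χ² = Σ (O − E)² / E
  white: (295 − 275.4375)² / 275.4375 = 1.3894
  colored: (44 − 63.5625)² / 63.5625 = 6.0207
χ² = 1.3894 + 6.0207 = 7.4101 ≈ 7.410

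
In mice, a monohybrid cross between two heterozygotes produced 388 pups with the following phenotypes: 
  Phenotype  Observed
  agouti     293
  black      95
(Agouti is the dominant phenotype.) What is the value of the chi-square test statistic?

For a monohybrid cross between heterozygotes with complete dominance, the expected phenotypic ratio is 3:1.
Total ratio parts = 4. Expected numbers out of 388:
  agouti: 388 × 3/4 = 291
  black: 388 × 1/4 = 97
χ² = Σ (O − E)² / E
  agouti: (293 − 291)² / 291 = 0.0137
  black: (95 − 97)² / 97 = 0.0412
χ² = 0.0137 + 0.0412 = 0.0549 ≈ 0.055

0.055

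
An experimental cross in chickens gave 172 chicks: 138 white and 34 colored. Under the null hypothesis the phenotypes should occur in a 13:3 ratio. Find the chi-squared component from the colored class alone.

Under the 13:3 hypothesis (Σ ratio = 16, N = 172):
  white: 172 × 13/16 = 139.75
  colored: 172 × 3/16 = 32.25
Contribution of colored: (34 − 32.25)² / 32.25 = 0.0950

0.095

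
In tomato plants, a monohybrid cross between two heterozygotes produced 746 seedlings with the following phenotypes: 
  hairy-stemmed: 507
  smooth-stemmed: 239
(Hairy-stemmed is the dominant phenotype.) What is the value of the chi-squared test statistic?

19.705

For a monohybrid cross between heterozygotes with complete dominance, the expected phenotypic ratio is 3:1.
Expected counts for N = 746 under a 3:1 ratio (total parts = 4):
  hairy-stemmed: 746 × 3/4 = 559.5
  smooth-stemmed: 746 × 1/4 = 186.5
χ² = Σ (O − E)² / E
  hairy-stemmed: (507 − 559.5)² / 559.5 = 4.9263
  smooth-stemmed: (239 − 186.5)² / 186.5 = 14.7788
χ² = 4.9263 + 14.7788 = 19.7051 ≈ 19.705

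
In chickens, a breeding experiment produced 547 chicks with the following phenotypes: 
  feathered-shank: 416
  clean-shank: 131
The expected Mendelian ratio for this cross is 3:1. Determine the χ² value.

0.322

Expected counts for N = 547 under a 3:1 ratio (total parts = 4):
  feathered-shank: 547 × 3/4 = 410.25
  clean-shank: 547 × 1/4 = 136.75
χ² = Σ (O − E)² / E
  feathered-shank: (416 − 410.25)² / 410.25 = 0.0806
  clean-shank: (131 − 136.75)² / 136.75 = 0.2418
χ² = 0.0806 + 0.2418 = 0.3224 ≈ 0.322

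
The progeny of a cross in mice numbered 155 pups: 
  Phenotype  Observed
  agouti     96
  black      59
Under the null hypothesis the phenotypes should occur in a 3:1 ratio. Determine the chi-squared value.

Total ratio parts = 4. Expected numbers out of 155:
  agouti: 155 × 3/4 = 116.25
  black: 155 × 1/4 = 38.75
χ² = Σ (O − E)² / E
  agouti: (96 − 116.25)² / 116.25 = 3.5274
  black: (59 − 38.75)² / 38.75 = 10.5823
χ² = 3.5274 + 10.5823 = 14.1097 ≈ 14.110

14.110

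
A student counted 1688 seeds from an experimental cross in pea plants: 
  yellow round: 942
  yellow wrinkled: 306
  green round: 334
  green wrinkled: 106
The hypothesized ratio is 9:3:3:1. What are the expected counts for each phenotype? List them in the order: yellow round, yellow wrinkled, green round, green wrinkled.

Expected counts for N = 1688 under a 9:3:3:1 ratio (total parts = 16):
  yellow round: 1688 × 9/16 = 949.5
  yellow wrinkled: 1688 × 3/16 = 316.5
  green round: 1688 × 3/16 = 316.5
  green wrinkled: 1688 × 1/16 = 105.5

949.5, 316.5, 316.5, 105.5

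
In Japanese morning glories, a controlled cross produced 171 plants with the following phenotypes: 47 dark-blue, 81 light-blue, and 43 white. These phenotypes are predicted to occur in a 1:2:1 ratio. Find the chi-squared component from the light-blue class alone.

Expected counts for N = 171 under a 1:2:1 ratio (total parts = 4):
  dark-blue: 171 × 1/4 = 42.75
  light-blue: 171 × 2/4 = 85.5
  white: 171 × 1/4 = 42.75
Contribution of light-blue: (81 − 85.5)² / 85.5 = 0.2368

0.237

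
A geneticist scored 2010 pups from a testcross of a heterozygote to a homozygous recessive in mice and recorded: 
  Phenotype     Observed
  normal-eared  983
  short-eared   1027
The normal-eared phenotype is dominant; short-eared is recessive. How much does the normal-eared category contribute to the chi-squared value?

A testcross of a heterozygote (Aa × aa) gives a 1:1 phenotypic ratio.
The 1:1 ratio has 2 parts, so with N = 2010 the expected counts are:
  normal-eared: 2010 × 1/2 = 1005
  short-eared: 2010 × 1/2 = 1005
Contribution of normal-eared: (983 − 1005)² / 1005 = 0.4816

0.482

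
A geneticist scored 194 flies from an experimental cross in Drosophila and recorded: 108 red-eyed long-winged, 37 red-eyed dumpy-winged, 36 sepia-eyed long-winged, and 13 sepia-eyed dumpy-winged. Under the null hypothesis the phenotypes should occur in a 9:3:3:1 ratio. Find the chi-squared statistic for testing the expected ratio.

Expected counts for N = 194 under a 9:3:3:1 ratio (total parts = 16):
  red-eyed long-winged: 194 × 9/16 = 109.125
  red-eyed dumpy-winged: 194 × 3/16 = 36.375
  sepia-eyed long-winged: 194 × 3/16 = 36.375
  sepia-eyed dumpy-winged: 194 × 1/16 = 12.125
χ² = Σ (O − E)² / E
  red-eyed long-winged: (108 − 109.125)² / 109.125 = 0.0116
  red-eyed dumpy-winged: (37 − 36.375)² / 36.375 = 0.0107
  sepia-eyed long-winged: (36 − 36.375)² / 36.375 = 0.0039
  sepia-eyed dumpy-winged: (13 − 12.125)² / 12.125 = 0.0631
χ² = 0.0116 + 0.0107 + 0.0039 + 0.0631 = 0.0893 ≈ 0.089

0.089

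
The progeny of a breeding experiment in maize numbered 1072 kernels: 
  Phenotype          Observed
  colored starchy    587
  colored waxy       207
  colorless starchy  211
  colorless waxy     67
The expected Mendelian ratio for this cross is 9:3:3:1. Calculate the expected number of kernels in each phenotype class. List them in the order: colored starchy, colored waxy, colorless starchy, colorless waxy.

603, 201, 201, 67

Under the 9:3:3:1 hypothesis (Σ ratio = 16, N = 1072):
  colored starchy: 1072 × 9/16 = 603
  colored waxy: 1072 × 3/16 = 201
  colorless starchy: 1072 × 3/16 = 201
  colorless waxy: 1072 × 1/16 = 67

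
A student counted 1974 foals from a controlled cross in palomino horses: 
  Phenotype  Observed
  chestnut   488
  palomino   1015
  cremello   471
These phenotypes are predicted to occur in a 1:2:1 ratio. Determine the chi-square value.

Under the 1:2:1 hypothesis (Σ ratio = 4, N = 1974):
  chestnut: 1974 × 1/4 = 493.5
  palomino: 1974 × 2/4 = 987
  cremello: 1974 × 1/4 = 493.5
χ² = Σ (O − E)² / E
  chestnut: (488 − 493.5)² / 493.5 = 0.0613
  palomino: (1015 − 987)² / 987 = 0.7943
  cremello: (471 − 493.5)² / 493.5 = 1.0258
χ² = 0.0613 + 0.7943 + 1.0258 = 1.8814 ≈ 1.881

1.881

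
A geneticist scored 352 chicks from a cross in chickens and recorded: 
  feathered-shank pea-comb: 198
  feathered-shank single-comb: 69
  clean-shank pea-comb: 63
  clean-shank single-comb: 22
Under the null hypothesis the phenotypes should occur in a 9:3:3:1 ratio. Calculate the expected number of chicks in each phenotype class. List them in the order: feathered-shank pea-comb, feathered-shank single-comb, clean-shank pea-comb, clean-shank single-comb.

198, 66, 66, 22

Total ratio parts = 16. Expected numbers out of 352:
  feathered-shank pea-comb: 352 × 9/16 = 198
  feathered-shank single-comb: 352 × 3/16 = 66
  clean-shank pea-comb: 352 × 3/16 = 66
  clean-shank single-comb: 352 × 1/16 = 22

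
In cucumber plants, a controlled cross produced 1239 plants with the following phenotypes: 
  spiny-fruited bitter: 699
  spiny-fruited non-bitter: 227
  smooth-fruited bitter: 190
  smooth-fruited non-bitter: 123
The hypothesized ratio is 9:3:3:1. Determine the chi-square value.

34.642

The 9:3:3:1 ratio has 16 parts, so with N = 1239 the expected counts are:
  spiny-fruited bitter: 1239 × 9/16 = 696.9375
  spiny-fruited non-bitter: 1239 × 3/16 = 232.3125
  smooth-fruited bitter: 1239 × 3/16 = 232.3125
  smooth-fruited non-bitter: 1239 × 1/16 = 77.4375
χ² = Σ (O − E)² / E
  spiny-fruited bitter: (699 − 696.9375)² / 696.9375 = 0.0061
  spiny-fruited non-bitter: (227 − 232.3125)² / 232.3125 = 0.1215
  smooth-fruited bitter: (190 − 232.3125)² / 232.3125 = 7.7066
  smooth-fruited non-bitter: (123 − 77.4375)² / 77.4375 = 26.8080
χ² = 0.0061 + 0.1215 + 7.7066 + 26.8080 = 34.6422 ≈ 34.642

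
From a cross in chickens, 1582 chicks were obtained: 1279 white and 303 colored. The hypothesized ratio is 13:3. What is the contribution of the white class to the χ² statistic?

0.032

The 13:3 ratio has 16 parts, so with N = 1582 the expected counts are:
  white: 1582 × 13/16 = 1285.375
  colored: 1582 × 3/16 = 296.625
Contribution of white: (1279 − 1285.375)² / 1285.375 = 0.0316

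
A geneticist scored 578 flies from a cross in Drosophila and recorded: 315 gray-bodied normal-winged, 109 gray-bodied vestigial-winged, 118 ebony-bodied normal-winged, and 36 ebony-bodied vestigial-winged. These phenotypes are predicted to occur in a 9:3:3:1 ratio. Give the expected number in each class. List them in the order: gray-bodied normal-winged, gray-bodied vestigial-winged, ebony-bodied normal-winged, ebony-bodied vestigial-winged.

Under the 9:3:3:1 hypothesis (Σ ratio = 16, N = 578):
  gray-bodied normal-winged: 578 × 9/16 = 325.125
  gray-bodied vestigial-winged: 578 × 3/16 = 108.375
  ebony-bodied normal-winged: 578 × 3/16 = 108.375
  ebony-bodied vestigial-winged: 578 × 1/16 = 36.125

325.125, 108.375, 108.375, 36.125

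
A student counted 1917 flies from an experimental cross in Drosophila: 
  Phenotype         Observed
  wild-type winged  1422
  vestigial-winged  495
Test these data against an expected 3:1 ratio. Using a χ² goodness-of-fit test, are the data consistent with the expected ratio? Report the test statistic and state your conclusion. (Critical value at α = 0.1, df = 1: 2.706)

0.690; consistent

Expected counts for N = 1917 under a 3:1 ratio (total parts = 4):
  wild-type winged: 1917 × 3/4 = 1437.75
  vestigial-winged: 1917 × 1/4 = 479.25
χ² = Σ (O − E)² / E
  wild-type winged: (1422 − 1437.75)² / 1437.75 = 0.1725
  vestigial-winged: (495 − 479.25)² / 479.25 = 0.5176
χ² = 0.1725 + 0.5176 = 0.6901 ≈ 0.690
Degrees of freedom = 2 − 1 = 1; critical value at α = 0.1 is 2.706.
Since 0.690 < 2.706, we fail to reject the null hypothesis — the data are consistent with the 3:1 ratio.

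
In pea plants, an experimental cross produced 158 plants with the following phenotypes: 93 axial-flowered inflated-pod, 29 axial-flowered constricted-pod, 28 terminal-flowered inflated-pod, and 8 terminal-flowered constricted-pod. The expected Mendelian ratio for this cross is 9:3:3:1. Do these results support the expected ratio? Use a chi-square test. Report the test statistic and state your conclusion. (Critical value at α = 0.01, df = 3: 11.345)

The 9:3:3:1 ratio has 16 parts, so with N = 158 the expected counts are:
  axial-flowered inflated-pod: 158 × 9/16 = 88.875
  axial-flowered constricted-pod: 158 × 3/16 = 29.625
  terminal-flowered inflated-pod: 158 × 3/16 = 29.625
  terminal-flowered constricted-pod: 158 × 1/16 = 9.875
χ² = Σ (O − E)² / E
  axial-flowered inflated-pod: (93 − 88.875)² / 88.875 = 0.1915
  axial-flowered constricted-pod: (29 − 29.625)² / 29.625 = 0.0132
  terminal-flowered inflated-pod: (28 − 29.625)² / 29.625 = 0.0891
  terminal-flowered constricted-pod: (8 − 9.875)² / 9.875 = 0.3560
χ² = 0.1915 + 0.0132 + 0.0891 + 0.3560 = 0.6498 ≈ 0.650
Degrees of freedom = 4 − 1 = 3; critical value at α = 0.01 is 11.345.
Since 0.650 < 11.345, we fail to reject the null hypothesis — the data are consistent with the 9:3:3:1 ratio.

0.650; consistent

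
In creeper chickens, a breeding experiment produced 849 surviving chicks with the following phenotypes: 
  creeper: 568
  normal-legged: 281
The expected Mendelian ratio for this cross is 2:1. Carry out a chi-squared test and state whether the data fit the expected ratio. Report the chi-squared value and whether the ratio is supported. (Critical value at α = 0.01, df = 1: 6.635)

The 2:1 ratio has 3 parts, so with N = 849 the expected counts are:
  creeper: 849 × 2/3 = 566
  normal-legged: 849 × 1/3 = 283
χ² = Σ (O − E)² / E
  creeper: (568 − 566)² / 566 = 0.0071
  normal-legged: (281 − 283)² / 283 = 0.0141
χ² = 0.0071 + 0.0141 = 0.0212 ≈ 0.021
Degrees of freedom = 2 − 1 = 1; critical value at α = 0.01 is 6.635.
Since 0.021 < 6.635, we fail to reject the null hypothesis — the data are consistent with the 2:1 ratio.

0.021; consistent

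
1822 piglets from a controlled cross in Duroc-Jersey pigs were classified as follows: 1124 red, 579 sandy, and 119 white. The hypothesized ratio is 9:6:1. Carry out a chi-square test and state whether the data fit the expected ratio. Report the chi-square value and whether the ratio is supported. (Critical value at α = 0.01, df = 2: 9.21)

Total ratio parts = 16. Expected numbers out of 1822:
  red: 1822 × 9/16 = 1024.875
  sandy: 1822 × 6/16 = 683.25
  white: 1822 × 1/16 = 113.875
χ² = Σ (O − E)² / E
  red: (1124 − 1024.875)² / 1024.875 = 9.5873
  sandy: (579 − 683.25)² / 683.25 = 15.9064
  white: (119 − 113.875)² / 113.875 = 0.2307
χ² = 9.5873 + 15.9064 + 0.2307 = 25.7244 ≈ 25.724
Degrees of freedom = 3 − 1 = 2; critical value at α = 0.01 is 9.21.
Since 25.724 > 9.21, we reject the null hypothesis — the data do not fit the 9:6:1 ratio.

25.724; not consistent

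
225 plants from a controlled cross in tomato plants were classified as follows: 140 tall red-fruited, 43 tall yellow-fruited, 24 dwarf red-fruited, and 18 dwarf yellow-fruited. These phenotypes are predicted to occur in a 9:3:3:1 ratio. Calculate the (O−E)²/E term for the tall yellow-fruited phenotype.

Expected counts for N = 225 under a 9:3:3:1 ratio (total parts = 16):
  tall red-fruited: 225 × 9/16 = 126.5625
  tall yellow-fruited: 225 × 3/16 = 42.1875
  dwarf red-fruited: 225 × 3/16 = 42.1875
  dwarf yellow-fruited: 225 × 1/16 = 14.0625
Contribution of tall yellow-fruited: (43 − 42.1875)² / 42.1875 = 0.0156

0.016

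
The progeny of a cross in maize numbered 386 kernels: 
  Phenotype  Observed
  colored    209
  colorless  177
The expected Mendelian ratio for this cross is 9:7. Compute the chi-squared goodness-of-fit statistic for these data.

The 9:7 ratio has 16 parts, so with N = 386 the expected counts are:
  colored: 386 × 9/16 = 217.125
  colorless: 386 × 7/16 = 168.875
χ² = Σ (O − E)² / E
  colored: (209 − 217.125)² / 217.125 = 0.3040
  colorless: (177 − 168.875)² / 168.875 = 0.3909
χ² = 0.3040 + 0.3909 = 0.6949 ≈ 0.695

0.695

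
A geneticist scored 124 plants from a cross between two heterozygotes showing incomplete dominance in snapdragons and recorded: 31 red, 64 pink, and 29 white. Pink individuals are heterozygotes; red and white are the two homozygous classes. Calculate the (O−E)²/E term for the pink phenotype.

With incomplete dominance, a heterozygote × heterozygote cross gives a 1:2:1 phenotypic ratio.
Under the 1:2:1 hypothesis (Σ ratio = 4, N = 124):
  red: 124 × 1/4 = 31
  pink: 124 × 2/4 = 62
  white: 124 × 1/4 = 31
Contribution of pink: (64 − 62)² / 62 = 0.0645

0.065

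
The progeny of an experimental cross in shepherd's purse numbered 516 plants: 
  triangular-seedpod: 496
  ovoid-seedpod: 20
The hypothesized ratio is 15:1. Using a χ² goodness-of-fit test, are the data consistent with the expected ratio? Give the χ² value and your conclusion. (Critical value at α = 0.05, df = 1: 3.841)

Under the 15:1 hypothesis (Σ ratio = 16, N = 516):
  triangular-seedpod: 516 × 15/16 = 483.75
  ovoid-seedpod: 516 × 1/16 = 32.25
χ² = Σ (O − E)² / E
  triangular-seedpod: (496 − 483.75)² / 483.75 = 0.3102
  ovoid-seedpod: (20 − 32.25)² / 32.25 = 4.6531
χ² = 0.3102 + 4.6531 = 4.9633 ≈ 4.963
Degrees of freedom = 2 − 1 = 1; critical value at α = 0.05 is 3.841.
Since 4.963 > 3.841, we reject the null hypothesis — the data do not fit the 15:1 ratio.

4.963; not consistent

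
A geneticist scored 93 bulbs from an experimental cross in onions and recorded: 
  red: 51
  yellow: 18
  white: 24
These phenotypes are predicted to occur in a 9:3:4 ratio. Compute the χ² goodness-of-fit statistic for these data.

Total ratio parts = 16. Expected numbers out of 93:
  red: 93 × 9/16 = 52.3125
  yellow: 93 × 3/16 = 17.4375
  white: 93 × 4/16 = 23.25
χ² = Σ (O − E)² / E
  red: (51 − 52.3125)² / 52.3125 = 0.0329
  yellow: (18 − 17.4375)² / 17.4375 = 0.0181
  white: (24 − 23.25)² / 23.25 = 0.0242
χ² = 0.0329 + 0.0181 + 0.0242 = 0.0752 ≈ 0.075

0.075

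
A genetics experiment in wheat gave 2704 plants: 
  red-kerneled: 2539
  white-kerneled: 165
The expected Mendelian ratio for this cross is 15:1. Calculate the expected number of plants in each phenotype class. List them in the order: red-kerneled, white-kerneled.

2535, 169

Under the 15:1 hypothesis (Σ ratio = 16, N = 2704):
  red-kerneled: 2704 × 15/16 = 2535
  white-kerneled: 2704 × 1/16 = 169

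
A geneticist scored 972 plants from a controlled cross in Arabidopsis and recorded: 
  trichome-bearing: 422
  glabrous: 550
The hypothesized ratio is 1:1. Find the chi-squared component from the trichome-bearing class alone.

8.428

The 1:1 ratio has 2 parts, so with N = 972 the expected counts are:
  trichome-bearing: 972 × 1/2 = 486
  glabrous: 972 × 1/2 = 486
Contribution of trichome-bearing: (422 − 486)² / 486 = 8.4280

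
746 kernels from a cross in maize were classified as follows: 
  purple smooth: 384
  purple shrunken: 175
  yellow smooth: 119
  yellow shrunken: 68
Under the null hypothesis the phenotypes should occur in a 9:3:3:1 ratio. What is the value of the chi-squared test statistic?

24.760

Total ratio parts = 16. Expected numbers out of 746:
  purple smooth: 746 × 9/16 = 419.625
  purple shrunken: 746 × 3/16 = 139.875
  yellow smooth: 746 × 3/16 = 139.875
  yellow shrunken: 746 × 1/16 = 46.625
χ² = Σ (O − E)² / E
  purple smooth: (384 − 419.625)² / 419.625 = 3.0245
  purple shrunken: (175 − 139.875)² / 139.875 = 8.8205
  yellow smooth: (119 − 139.875)² / 139.875 = 3.1154
  yellow shrunken: (68 − 46.625)² / 46.625 = 9.7993
χ² = 3.0245 + 8.8205 + 3.1154 + 9.7993 = 24.7597 ≈ 24.760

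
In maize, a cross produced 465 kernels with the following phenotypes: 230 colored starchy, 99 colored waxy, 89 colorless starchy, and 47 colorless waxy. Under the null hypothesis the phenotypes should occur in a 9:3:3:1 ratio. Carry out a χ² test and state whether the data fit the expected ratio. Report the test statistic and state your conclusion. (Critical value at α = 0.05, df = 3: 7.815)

16.518; not consistent

Expected counts for N = 465 under a 9:3:3:1 ratio (total parts = 16):
  colored starchy: 465 × 9/16 = 261.5625
  colored waxy: 465 × 3/16 = 87.1875
  colorless starchy: 465 × 3/16 = 87.1875
  colorless waxy: 465 × 1/16 = 29.0625
χ² = Σ (O − E)² / E
  colored starchy: (230 − 261.5625)² / 261.5625 = 3.8086
  colored waxy: (99 − 87.1875)² / 87.1875 = 1.6004
  colorless starchy: (89 − 87.1875)² / 87.1875 = 0.0377
  colorless waxy: (47 − 29.0625)² / 29.0625 = 11.0711
χ² = 3.8086 + 1.6004 + 0.0377 + 11.0711 = 16.5178 ≈ 16.518
Degrees of freedom = 4 − 1 = 3; critical value at α = 0.05 is 7.815.
Since 16.518 > 7.815, we reject the null hypothesis — the data do not fit the 9:3:3:1 ratio.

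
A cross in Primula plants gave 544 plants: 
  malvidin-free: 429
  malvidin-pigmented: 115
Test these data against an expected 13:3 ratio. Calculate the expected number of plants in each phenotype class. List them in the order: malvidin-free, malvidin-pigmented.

The 13:3 ratio has 16 parts, so with N = 544 the expected counts are:
  malvidin-free: 544 × 13/16 = 442
  malvidin-pigmented: 544 × 3/16 = 102

442, 102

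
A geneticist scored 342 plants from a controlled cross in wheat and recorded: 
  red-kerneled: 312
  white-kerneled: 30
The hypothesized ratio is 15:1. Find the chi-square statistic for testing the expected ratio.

3.712

Under the 15:1 hypothesis (Σ ratio = 16, N = 342):
  red-kerneled: 342 × 15/16 = 320.625
  white-kerneled: 342 × 1/16 = 21.375
χ² = Σ (O − E)² / E
  red-kerneled: (312 − 320.625)² / 320.625 = 0.2320
  white-kerneled: (30 − 21.375)² / 21.375 = 3.4803
χ² = 0.2320 + 3.4803 = 3.7123 ≈ 3.712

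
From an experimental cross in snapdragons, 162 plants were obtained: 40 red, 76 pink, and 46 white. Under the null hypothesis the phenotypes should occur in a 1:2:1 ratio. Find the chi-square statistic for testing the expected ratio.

1.062

Expected counts for N = 162 under a 1:2:1 ratio (total parts = 4):
  red: 162 × 1/4 = 40.5
  pink: 162 × 2/4 = 81
  white: 162 × 1/4 = 40.5
χ² = Σ (O − E)² / E
  red: (40 − 40.5)² / 40.5 = 0.0062
  pink: (76 − 81)² / 81 = 0.3086
  white: (46 − 40.5)² / 40.5 = 0.7469
χ² = 0.0062 + 0.3086 + 0.7469 = 1.0617 ≈ 1.062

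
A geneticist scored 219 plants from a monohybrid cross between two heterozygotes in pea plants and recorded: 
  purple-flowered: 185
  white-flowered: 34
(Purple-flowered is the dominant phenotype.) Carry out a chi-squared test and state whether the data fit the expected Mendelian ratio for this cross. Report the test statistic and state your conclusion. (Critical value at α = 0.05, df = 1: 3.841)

For a monohybrid cross between heterozygotes with complete dominance, the expected phenotypic ratio is 3:1.
Total ratio parts = 4. Expected numbers out of 219:
  purple-flowered: 219 × 3/4 = 164.25
  white-flowered: 219 × 1/4 = 54.75
χ² = Σ (O − E)² / E
  purple-flowered: (185 − 164.25)² / 164.25 = 2.6214
  white-flowered: (34 − 54.75)² / 54.75 = 7.8642
χ² = 2.6214 + 7.8642 = 10.4856 ≈ 10.486
Degrees of freedom = 2 − 1 = 1; critical value at α = 0.05 is 3.841.
Since 10.486 > 3.841, we reject the null hypothesis — the data do not fit the 3:1 ratio.

10.486; not consistent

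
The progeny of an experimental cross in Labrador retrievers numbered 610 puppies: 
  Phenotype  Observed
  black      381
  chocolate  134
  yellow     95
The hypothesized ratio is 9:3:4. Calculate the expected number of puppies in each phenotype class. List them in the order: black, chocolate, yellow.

343.125, 114.375, 152.5

Under the 9:3:4 hypothesis (Σ ratio = 16, N = 610):
  black: 610 × 9/16 = 343.125
  chocolate: 610 × 3/16 = 114.375
  yellow: 610 × 4/16 = 152.5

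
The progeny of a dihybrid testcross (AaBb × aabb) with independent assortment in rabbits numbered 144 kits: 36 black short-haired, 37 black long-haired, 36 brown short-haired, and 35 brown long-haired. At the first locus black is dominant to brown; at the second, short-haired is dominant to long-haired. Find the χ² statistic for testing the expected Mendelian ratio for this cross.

0.056

A dihybrid testcross with independent assortment gives a 1:1:1:1 ratio.
Under the 1:1:1:1 hypothesis (Σ ratio = 4, N = 144):
  black short-haired: 144 × 1/4 = 36
  black long-haired: 144 × 1/4 = 36
  brown short-haired: 144 × 1/4 = 36
  brown long-haired: 144 × 1/4 = 36
χ² = Σ (O − E)² / E
  black short-haired: (36 − 36)² / 36 = 0.0000
  black long-haired: (37 − 36)² / 36 = 0.0278
  brown short-haired: (36 − 36)² / 36 = 0.0000
  brown long-haired: (35 − 36)² / 36 = 0.0278
χ² = 0.0000 + 0.0278 + 0.0000 + 0.0278 = 0.0556 ≈ 0.056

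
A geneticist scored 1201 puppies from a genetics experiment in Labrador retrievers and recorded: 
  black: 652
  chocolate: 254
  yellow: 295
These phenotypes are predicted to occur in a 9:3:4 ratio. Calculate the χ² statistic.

4.600

Total ratio parts = 16. Expected numbers out of 1201:
  black: 1201 × 9/16 = 675.5625
  chocolate: 1201 × 3/16 = 225.1875
  yellow: 1201 × 4/16 = 300.25
χ² = Σ (O − E)² / E
  black: (652 − 675.5625)² / 675.5625 = 0.8218
  chocolate: (254 − 225.1875)² / 225.1875 = 3.6865
  yellow: (295 − 300.25)² / 300.25 = 0.0918
χ² = 0.8218 + 3.6865 + 0.0918 = 4.6001 ≈ 4.600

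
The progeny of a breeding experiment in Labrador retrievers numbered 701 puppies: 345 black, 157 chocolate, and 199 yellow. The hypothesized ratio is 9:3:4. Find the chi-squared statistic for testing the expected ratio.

14.357

Under the 9:3:4 hypothesis (Σ ratio = 16, N = 701):
  black: 701 × 9/16 = 394.3125
  chocolate: 701 × 3/16 = 131.4375
  yellow: 701 × 4/16 = 175.25
χ² = Σ (O − E)² / E
  black: (345 − 394.3125)² / 394.3125 = 6.1670
  chocolate: (157 − 131.4375)² / 131.4375 = 4.9715
  yellow: (199 − 175.25)² / 175.25 = 3.2186
χ² = 6.1670 + 4.9715 + 3.2186 = 14.3571 ≈ 14.357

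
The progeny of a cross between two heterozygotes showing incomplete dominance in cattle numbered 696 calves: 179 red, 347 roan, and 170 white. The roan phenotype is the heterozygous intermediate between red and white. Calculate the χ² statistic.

With incomplete dominance, a heterozygote × heterozygote cross gives a 1:2:1 phenotypic ratio.
Under the 1:2:1 hypothesis (Σ ratio = 4, N = 696):
  red: 696 × 1/4 = 174
  roan: 696 × 2/4 = 348
  white: 696 × 1/4 = 174
χ² = Σ (O − E)² / E
  red: (179 − 174)² / 174 = 0.1437
  roan: (347 − 348)² / 348 = 0.0029
  white: (170 − 174)² / 174 = 0.0920
χ² = 0.1437 + 0.0029 + 0.0920 = 0.2386 ≈ 0.239

0.239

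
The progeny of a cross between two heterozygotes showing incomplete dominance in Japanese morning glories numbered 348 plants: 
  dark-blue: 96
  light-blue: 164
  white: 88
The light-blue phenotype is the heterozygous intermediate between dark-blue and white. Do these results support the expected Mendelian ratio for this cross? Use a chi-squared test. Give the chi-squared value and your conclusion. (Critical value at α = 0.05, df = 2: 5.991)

1.517; consistent

With incomplete dominance, a heterozygote × heterozygote cross gives a 1:2:1 phenotypic ratio.
The 1:2:1 ratio has 4 parts, so with N = 348 the expected counts are:
  dark-blue: 348 × 1/4 = 87
  light-blue: 348 × 2/4 = 174
  white: 348 × 1/4 = 87
χ² = Σ (O − E)² / E
  dark-blue: (96 − 87)² / 87 = 0.9310
  light-blue: (164 − 174)² / 174 = 0.5747
  white: (88 − 87)² / 87 = 0.0115
χ² = 0.9310 + 0.5747 + 0.0115 = 1.5172 ≈ 1.517
Degrees of freedom = 3 − 1 = 2; critical value at α = 0.05 is 5.991.
Since 1.517 < 5.991, we fail to reject the null hypothesis — the data are consistent with the 1:2:1 ratio.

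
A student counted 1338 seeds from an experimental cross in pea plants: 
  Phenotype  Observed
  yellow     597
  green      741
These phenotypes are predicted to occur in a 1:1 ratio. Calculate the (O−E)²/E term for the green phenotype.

7.749

The 1:1 ratio has 2 parts, so with N = 1338 the expected counts are:
  yellow: 1338 × 1/2 = 669
  green: 1338 × 1/2 = 669
Contribution of green: (741 − 669)² / 669 = 7.7489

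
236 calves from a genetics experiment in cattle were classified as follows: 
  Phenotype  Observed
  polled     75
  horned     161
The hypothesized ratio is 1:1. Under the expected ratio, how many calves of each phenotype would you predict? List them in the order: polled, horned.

118, 118

The 1:1 ratio has 2 parts, so with N = 236 the expected counts are:
  polled: 236 × 1/2 = 118
  horned: 236 × 1/2 = 118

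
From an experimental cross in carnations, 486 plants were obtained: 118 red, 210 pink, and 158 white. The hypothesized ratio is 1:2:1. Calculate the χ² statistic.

15.547

Under the 1:2:1 hypothesis (Σ ratio = 4, N = 486):
  red: 486 × 1/4 = 121.5
  pink: 486 × 2/4 = 243
  white: 486 × 1/4 = 121.5
χ² = Σ (O − E)² / E
  red: (118 − 121.5)² / 121.5 = 0.1008
  pink: (210 − 243)² / 243 = 4.4815
  white: (158 − 121.5)² / 121.5 = 10.9650
χ² = 0.1008 + 4.4815 + 10.9650 = 15.5473 ≈ 15.547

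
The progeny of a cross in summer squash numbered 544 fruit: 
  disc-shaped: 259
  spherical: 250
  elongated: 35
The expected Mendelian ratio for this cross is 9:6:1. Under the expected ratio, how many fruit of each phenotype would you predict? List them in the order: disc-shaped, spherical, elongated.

306, 204, 34

The 9:6:1 ratio has 16 parts, so with N = 544 the expected counts are:
  disc-shaped: 544 × 9/16 = 306
  spherical: 544 × 6/16 = 204
  elongated: 544 × 1/16 = 34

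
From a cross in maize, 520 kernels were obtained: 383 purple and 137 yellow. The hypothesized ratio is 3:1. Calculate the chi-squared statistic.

Under the 3:1 hypothesis (Σ ratio = 4, N = 520):
  purple: 520 × 3/4 = 390
  yellow: 520 × 1/4 = 130
χ² = Σ (O − E)² / E
  purple: (383 − 390)² / 390 = 0.1256
  yellow: (137 − 130)² / 130 = 0.3769
χ² = 0.1256 + 0.3769 = 0.5025 ≈ 0.503

0.503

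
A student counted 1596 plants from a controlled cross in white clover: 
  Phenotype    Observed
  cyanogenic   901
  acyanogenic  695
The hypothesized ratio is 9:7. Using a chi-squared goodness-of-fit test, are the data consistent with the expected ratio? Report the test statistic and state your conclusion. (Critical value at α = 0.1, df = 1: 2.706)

The 9:7 ratio has 16 parts, so with N = 1596 the expected counts are:
  cyanogenic: 1596 × 9/16 = 897.75
  acyanogenic: 1596 × 7/16 = 698.25
χ² = Σ (O − E)² / E
  cyanogenic: (901 − 897.75)² / 897.75 = 0.0118
  acyanogenic: (695 − 698.25)² / 698.25 = 0.0151
χ² = 0.0118 + 0.0151 = 0.0269 ≈ 0.027
Degrees of freedom = 2 − 1 = 1; critical value at α = 0.1 is 2.706.
Since 0.027 < 2.706, we fail to reject the null hypothesis — the data are consistent with the 9:7 ratio.

0.027; consistent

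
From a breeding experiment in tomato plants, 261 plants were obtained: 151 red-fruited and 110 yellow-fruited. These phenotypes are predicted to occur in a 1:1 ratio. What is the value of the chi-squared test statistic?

Under the 1:1 hypothesis (Σ ratio = 2, N = 261):
  red-fruited: 261 × 1/2 = 130.5
  yellow-fruited: 261 × 1/2 = 130.5
χ² = Σ (O − E)² / E
  red-fruited: (151 − 130.5)² / 130.5 = 3.2203
  yellow-fruited: (110 − 130.5)² / 130.5 = 3.2203
χ² = 3.2203 + 3.2203 = 6.4406 ≈ 6.441

6.441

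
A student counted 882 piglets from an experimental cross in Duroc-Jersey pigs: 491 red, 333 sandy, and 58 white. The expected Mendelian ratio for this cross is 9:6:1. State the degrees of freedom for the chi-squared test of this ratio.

2

A goodness-of-fit test with 3 phenotype classes has df = 3 − 1 = 2.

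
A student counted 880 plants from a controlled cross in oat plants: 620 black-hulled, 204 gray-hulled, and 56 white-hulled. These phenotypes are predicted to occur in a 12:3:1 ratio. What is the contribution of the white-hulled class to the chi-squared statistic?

0.018

Under the 12:3:1 hypothesis (Σ ratio = 16, N = 880):
  black-hulled: 880 × 12/16 = 660
  gray-hulled: 880 × 3/16 = 165
  white-hulled: 880 × 1/16 = 55
Contribution of white-hulled: (56 − 55)² / 55 = 0.0182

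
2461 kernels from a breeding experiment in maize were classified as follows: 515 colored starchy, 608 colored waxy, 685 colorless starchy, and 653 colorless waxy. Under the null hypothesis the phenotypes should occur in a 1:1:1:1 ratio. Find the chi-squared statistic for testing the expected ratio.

Total ratio parts = 4. Expected numbers out of 2461:
  colored starchy: 2461 × 1/4 = 615.25
  colored waxy: 2461 × 1/4 = 615.25
  colorless starchy: 2461 × 1/4 = 615.25
  colorless waxy: 2461 × 1/4 = 615.25
χ² = Σ (O − E)² / E
  colored starchy: (515 − 615.25)² / 615.25 = 16.3349
  colored waxy: (608 − 615.25)² / 615.25 = 0.0854
  colorless starchy: (685 − 615.25)² / 615.25 = 7.9075
  colorless waxy: (653 − 615.25)² / 615.25 = 2.3162
χ² = 16.3349 + 0.0854 + 7.9075 + 2.3162 = 26.644

26.644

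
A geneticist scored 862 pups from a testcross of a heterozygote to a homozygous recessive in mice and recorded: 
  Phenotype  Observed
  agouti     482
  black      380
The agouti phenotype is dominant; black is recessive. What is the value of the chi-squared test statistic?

12.070

A testcross of a heterozygote (Aa × aa) gives a 1:1 phenotypic ratio.
Expected counts for N = 862 under a 1:1 ratio (total parts = 2):
  agouti: 862 × 1/2 = 431
  black: 862 × 1/2 = 431
χ² = Σ (O − E)² / E
  agouti: (482 − 431)² / 431 = 6.0348
  black: (380 − 431)² / 431 = 6.0348
χ² = 6.0348 + 6.0348 = 12.0696 ≈ 12.070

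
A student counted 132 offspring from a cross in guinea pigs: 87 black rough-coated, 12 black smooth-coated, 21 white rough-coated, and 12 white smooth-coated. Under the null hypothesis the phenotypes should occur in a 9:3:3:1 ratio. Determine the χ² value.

Total ratio parts = 16. Expected numbers out of 132:
  black rough-coated: 132 × 9/16 = 74.25
  black smooth-coated: 132 × 3/16 = 24.75
  white rough-coated: 132 × 3/16 = 24.75
  white smooth-coated: 132 × 1/16 = 8.25
χ² = Σ (O − E)² / E
  black rough-coated: (87 − 74.25)² / 74.25 = 2.1894
  black smooth-coated: (12 − 24.75)² / 24.75 = 6.5682
  white rough-coated: (21 − 24.75)² / 24.75 = 0.5682
  white smooth-coated: (12 − 8.25)² / 8.25 = 1.7045
χ² = 2.1894 + 6.5682 + 0.5682 + 1.7045 = 11.0303 ≈ 11.030

11.030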